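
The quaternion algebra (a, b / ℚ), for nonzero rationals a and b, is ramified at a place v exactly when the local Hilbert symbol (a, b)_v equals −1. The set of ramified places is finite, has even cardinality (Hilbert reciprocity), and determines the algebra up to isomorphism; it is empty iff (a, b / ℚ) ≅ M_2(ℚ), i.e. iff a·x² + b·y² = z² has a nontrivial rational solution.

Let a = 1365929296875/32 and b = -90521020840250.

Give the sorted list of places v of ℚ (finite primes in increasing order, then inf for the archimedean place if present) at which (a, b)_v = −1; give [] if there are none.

Mod squares: a ≡ 38, b ≡ -10010. Check v ∈ {∞, 2, 3, 5, 7, 11, 13, 19}.
v=7: a=7^0·(≡6), b=7^3·(≡6) mod 7; (6|7)=-1, (6|7)=-1; (−1)^{0·3·3}·(-1)^3·(-1)^0 = -1.
v=19: a=19^1·(≡8), b=19^2·(≡2) mod 19; (8|19)=-1, (2|19)=-1; (−1)^{1·2·9}·(-1)^2·(-1)^1 = -1.
v=∞: 38 > 0 and -10010 < 0  ⇒  (a,b)_∞ = +1.
v=3: a=3^2·(≡2), b=3^0·(≡1) mod 3; (2|3)=-1, (1|3)=+1; (−1)^{2·0·1}·(-1)^0·(+1)^2 = +1.
v=2: v_2(a)=-5, v_2(b)=1; units ≡ 3, 3 (mod 8); ε·ε+αω+βω = 1·1+-5·1+1·1 ≡ 1  ⇒  (a,b)_2 = -1.
v=13: a=13^2·(≡10), b=13^3·(≡4) mod 13; (10|13)=+1, (4|13)=+1; (−1)^{2·3·6}·(+1)^3·(+1)^2 = +1.
v=11: a=11^2·(≡3), b=11^3·(≡3) mod 11; (3|11)=+1, (3|11)=+1; (−1)^{2·3·5}·(+1)^3·(+1)^2 = +1.
v=5: a=5^8·(≡2), b=5^3·(≡3) mod 5; (2|5)=-1, (3|5)=-1; (−1)^{8·3·2}·(-1)^3·(-1)^8 = -1.
(38, -10010 / ℚ) ramifies at {2, 5, 7, 19}: a division algebra.

[2, 5, 7, 19]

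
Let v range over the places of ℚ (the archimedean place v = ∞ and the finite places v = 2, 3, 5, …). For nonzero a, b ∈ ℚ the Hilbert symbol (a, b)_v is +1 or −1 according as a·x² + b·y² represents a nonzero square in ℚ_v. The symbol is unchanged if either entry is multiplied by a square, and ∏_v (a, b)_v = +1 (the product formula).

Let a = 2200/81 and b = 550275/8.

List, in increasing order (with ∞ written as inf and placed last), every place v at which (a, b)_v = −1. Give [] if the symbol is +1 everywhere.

[2, 23]

Mod squares: a ≡ 22, b ≡ 44022. Check v ∈ {∞, 2, 3, 5, 11, 23, 29}.
v=23: a=23^0·(≡7), b=23^1·(≡15) mod 23; (7|23)=-1, (15|23)=-1; (−1)^{0·1·11}·(-1)^1·(-1)^0 = -1.
v=29: a=29^0·(≡20), b=29^1·(≡12) mod 29; (20|29)=+1, (12|29)=-1; (−1)^{0·1·14}·(+1)^1·(-1)^0 = +1.
v=11: a=11^1·(≡6), b=11^1·(≡1) mod 11; (6|11)=-1, (1|11)=+1; (−1)^{1·1·5}·(-1)^1·(+1)^1 = +1.
v=5: a=5^2·(≡3), b=5^2·(≡2) mod 5; (3|5)=-1, (2|5)=-1; (−1)^{2·2·2}·(-1)^2·(-1)^2 = +1.
v=3: a=3^-4·(≡1), b=3^1·(≡1) mod 3; (1|3)=+1, (1|3)=+1; (−1)^{-4·1·1}·(+1)^1·(+1)^-4 = +1.
v=∞: 22 > 0 and 44022 > 0  ⇒  (a,b)_∞ = +1.
v=2: v_2(a)=3, v_2(b)=-3; units ≡ 3, 3 (mod 8); ε·ε+αω+βω = 1·1+3·1+-3·1 ≡ 1  ⇒  (a,b)_2 = -1.
(22, 44022 / ℚ) ramifies at {2, 23}: a division algebra.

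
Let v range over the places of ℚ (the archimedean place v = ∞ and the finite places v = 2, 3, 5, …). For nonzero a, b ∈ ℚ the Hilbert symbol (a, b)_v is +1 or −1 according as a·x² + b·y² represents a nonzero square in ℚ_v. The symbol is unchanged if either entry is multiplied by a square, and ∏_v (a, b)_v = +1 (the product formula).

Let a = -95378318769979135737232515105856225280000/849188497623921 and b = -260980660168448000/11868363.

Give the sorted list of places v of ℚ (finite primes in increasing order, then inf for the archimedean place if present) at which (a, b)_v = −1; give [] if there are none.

[2, 5, 11, 19, 37, inf]

Mod squares: a ≡ -38258, b ≡ -12082290. Check v ∈ {∞, 2, 3, 5, 7, 11, 13, 17, 19, 23, 37, 41, 43, 47}.
v=41: a=41^2·(≡9), b=41^1·(≡33) mod 41; (9|41)=+1, (33|41)=+1; (−1)^{2·1·20}·(+1)^1·(+1)^2 = +1.
v=17: a=17^-2·(≡13), b=17^-2·(≡2) mod 17; (13|17)=+1, (2|17)=+1; (−1)^{-2·-2·8}·(+1)^-2·(+1)^-2 = +1.
v=2: v_2(a)=19, v_2(b)=11; units ≡ 7, 7 (mod 8); ε·ε+αω+βω = 1·1+19·0+11·0 ≡ 1  ⇒  (a,b)_2 = -1.
v=37: a=37^5·(≡29), b=37^2·(≡32) mod 37; (29|37)=-1, (32|37)=-1; (−1)^{5·2·18}·(-1)^2·(-1)^5 = -1.
v=11: a=11^7·(≡5), b=11^1·(≡9) mod 11; (5|11)=+1, (9|11)=+1; (−1)^{7·1·5}·(+1)^1·(+1)^7 = -1.
v=7: a=7^-4·(≡1), b=7^0·(≡1) mod 7; (1|7)=+1, (1|7)=+1; (−1)^{-4·0·3}·(+1)^0·(+1)^-4 = +1.
v=19: a=19^2·(≡10), b=19^1·(≡4) mod 19; (10|19)=-1, (4|19)=+1; (−1)^{2·1·9}·(-1)^1·(+1)^2 = -1.
v=47: a=47^3·(≡1), b=47^1·(≡38) mod 47; (1|47)=+1, (38|47)=-1; (−1)^{3·1·23}·(+1)^1·(-1)^3 = +1.
v=∞: -38258 < 0 and -12082290 < 0  ⇒  (a,b)_∞ = -1.
v=43: a=43^4·(≡8), b=43^2·(≡7) mod 43; (8|43)=-1, (7|43)=-1; (−1)^{4·2·21}·(-1)^2·(-1)^4 = +1.
v=13: a=13^-4·(≡12), b=13^-2·(≡12) mod 13; (12|13)=+1, (12|13)=+1; (−1)^{-4·-2·6}·(+1)^-2·(+1)^-4 = +1.
v=3: a=3^-4·(≡1), b=3^-5·(≡1) mod 3; (1|3)=+1, (1|3)=+1; (−1)^{-4·-5·1}·(+1)^-5·(+1)^-4 = +1.
v=5: a=5^4·(≡2), b=5^3·(≡2) mod 5; (2|5)=-1, (2|5)=-1; (−1)^{4·3·2}·(-1)^3·(-1)^4 = -1.
v=23: a=23^-2·(≡7), b=23^0·(≡2) mod 23; (7|23)=-1, (2|23)=+1; (−1)^{-2·0·11}·(-1)^0·(+1)^-2 = +1.
(-38258, -12082290 / ℚ) ramifies at {2, 5, 11, 19, 37, ∞}: a division algebra.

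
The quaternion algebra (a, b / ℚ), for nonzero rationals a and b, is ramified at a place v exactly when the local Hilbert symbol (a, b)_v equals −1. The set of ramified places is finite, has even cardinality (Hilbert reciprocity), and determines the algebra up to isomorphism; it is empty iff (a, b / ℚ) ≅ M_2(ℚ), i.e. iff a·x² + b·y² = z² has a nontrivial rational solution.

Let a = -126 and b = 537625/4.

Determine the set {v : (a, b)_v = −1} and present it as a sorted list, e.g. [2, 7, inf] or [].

(a, b) ≡ (-14, 21505) mod (ℚ^×)²; places V = {2, 3, 5, 7, 11, 17, 23, ∞}.
(a,b)_23: α=0, u≡12; β=1, v≡19 (mod 23); (12|23)=+1, (19|23)=-1; sign (−1)^0·+1^1·-1^0 = +1.
(a,b)_11: α=0, u≡6; β=1, v≡6 (mod 11); (6|11)=-1, (6|11)=-1; sign (−1)^0·-1^1·-1^0 = -1.
(a,b)_7: α=1, u≡3; β=0, v≡1 (mod 7); (3|7)=-1, (1|7)=+1; sign (−1)^0·-1^0·+1^1 = +1.
(a,b)_5: α=0, u≡4; β=3, v≡4 (mod 5); (4|5)=+1, (4|5)=+1; sign (−1)^0·+1^3·+1^0 = +1.
(a,b)_∞: sgn(-14)=−, sgn(21505)=+, so +1.
(a,b)_17: α=0, u≡10; β=1, v≡14 (mod 17); (10|17)=-1, (14|17)=-1; sign (−1)^0·-1^1·-1^0 = -1.
(a,b)_3: α=2, u≡1; β=0, v≡1 (mod 3); (1|3)=+1, (1|3)=+1; sign (−1)^0·+1^0·+1^2 = +1.
(a,b)_2: α=1, β=-2; u≡1, v≡1 (mod 8); ε(u)ε(v)=0·0, αω(v)=1·0, βω(u)=-2·0; sum ≡ 0  ⇒  +1.
|Ram(-14, 21505)| = 2, even; anisotropic at {11, 17}.

[11, 17]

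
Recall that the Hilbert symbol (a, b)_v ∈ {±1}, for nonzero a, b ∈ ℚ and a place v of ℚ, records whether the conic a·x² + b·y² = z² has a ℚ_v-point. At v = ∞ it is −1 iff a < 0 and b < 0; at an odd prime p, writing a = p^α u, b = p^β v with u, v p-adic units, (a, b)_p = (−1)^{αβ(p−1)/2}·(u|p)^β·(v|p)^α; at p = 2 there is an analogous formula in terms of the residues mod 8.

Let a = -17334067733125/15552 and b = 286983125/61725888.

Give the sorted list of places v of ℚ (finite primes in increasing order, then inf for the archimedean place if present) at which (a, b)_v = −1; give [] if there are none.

[3, 19]

(a, b) ≡ (-39, 8151) mod (ℚ^×)²; places V = {2, 3, 5, 7, 11, 13, 17, 19, ∞}.
(a,b)_13: α=3, u≡9; β=3, v≡9 (mod 13); (9|13)=+1, (9|13)=+1; sign (−1)^0·+1^3·+1^3 = +1.
(a,b)_7: α=0, u≡5; β=-2, v≡5 (mod 7); (5|7)=-1, (5|7)=-1; sign (−1)^0·-1^-2·-1^0 = +1.
(a,b)_19: α=2, u≡14; β=1, v≡17 (mod 19); (14|19)=-1, (17|19)=+1; sign (−1)^0·-1^1·+1^2 = -1.
(a,b)_∞: sgn(-39)=−, sgn(8151)=+, so +1.
(a,b)_17: α=2, u≡14; β=0, v≡9 (mod 17); (14|17)=-1, (9|17)=+1; sign (−1)^0·-1^0·+1^2 = +1.
(a,b)_3: α=-5, u≡2; β=-9, v≡2 (mod 3); (2|3)=-1, (2|3)=-1; sign (−1)^1·-1^-9·-1^-5 = -1.
(a,b)_5: α=4, u≡1; β=4, v≡1 (mod 5); (1|5)=+1, (1|5)=+1; sign (−1)^0·+1^4·+1^4 = +1.
(a,b)_2: α=-6, β=-6; u≡1, v≡7 (mod 8); ε(u)ε(v)=0·1, αω(v)=-6·0, βω(u)=-6·0; sum ≡ 0  ⇒  +1.
(a,b)_11: α=2, u≡4; β=1, v≡1 (mod 11); (4|11)=+1, (1|11)=+1; sign (−1)^0·+1^1·+1^2 = +1.
|Ram(-39, 8151)| = 2, even; anisotropic at {3, 19}.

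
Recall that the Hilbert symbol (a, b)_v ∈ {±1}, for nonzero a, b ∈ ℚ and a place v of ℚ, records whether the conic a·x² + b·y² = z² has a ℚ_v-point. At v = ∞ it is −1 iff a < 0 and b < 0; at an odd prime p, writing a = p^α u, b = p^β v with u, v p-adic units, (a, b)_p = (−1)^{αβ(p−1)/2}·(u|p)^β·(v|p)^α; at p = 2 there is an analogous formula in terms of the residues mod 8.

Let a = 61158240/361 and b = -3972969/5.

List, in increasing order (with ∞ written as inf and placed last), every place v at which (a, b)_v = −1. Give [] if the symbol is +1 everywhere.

(a, b) ≡ (390, -5005) mod (ℚ^×)²; places V = {2, 3, 5, 7, 11, 13, 19, ∞}.
(a,b)_19: α=-2, u≡14; β=0, v≡9 (mod 19); (14|19)=-1, (9|19)=+1; sign (−1)^0·-1^0·+1^-2 = +1.
(a,b)_∞: sgn(390)=+, sgn(-5005)=−, so +1.
(a,b)_7: α=0, u≡6; β=3, v≡6 (mod 7); (6|7)=-1, (6|7)=-1; sign (−1)^0·-1^3·-1^0 = -1.
(a,b)_3: α=5, u≡1; β=4, v≡2 (mod 3); (1|3)=+1, (2|3)=-1; sign (−1)^0·+1^4·-1^5 = -1.
(a,b)_13: α=1, u≡4; β=1, v≡6 (mod 13); (4|13)=+1, (6|13)=-1; sign (−1)^0·+1^1·-1^1 = -1.
(a,b)_2: α=5, β=0; u≡3, v≡3 (mod 8); ε(u)ε(v)=1·1, αω(v)=5·1, βω(u)=0·1; sum ≡ 0  ⇒  +1.
(a,b)_5: α=1, u≡3; β=-1, v≡1 (mod 5); (3|5)=-1, (1|5)=+1; sign (−1)^0·-1^-1·+1^1 = -1.
(a,b)_11: α=2, u≡5; β=1, v≡10 (mod 11); (5|11)=+1, (10|11)=-1; sign (−1)^0·+1^1·-1^2 = +1.
Ram(390, -5005) = {3, 5, 7, 13}; no ℚ_3-point on the conic.

[3, 5, 7, 13]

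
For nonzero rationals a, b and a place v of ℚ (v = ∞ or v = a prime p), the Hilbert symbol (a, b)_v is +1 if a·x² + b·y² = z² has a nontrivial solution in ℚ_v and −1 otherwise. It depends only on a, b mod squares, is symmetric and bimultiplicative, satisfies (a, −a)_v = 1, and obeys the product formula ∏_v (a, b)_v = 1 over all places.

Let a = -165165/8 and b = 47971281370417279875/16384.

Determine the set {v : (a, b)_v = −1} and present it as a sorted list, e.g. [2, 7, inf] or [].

Mod squares: a ≡ -2730, b ≡ 195. Check v ∈ {∞, 2, 3, 5, 7, 11, 13}.
v=7: a=7^1·(≡2), b=7^4·(≡3) mod 7; (2|7)=+1, (3|7)=-1; (−1)^{1·4·3}·(+1)^4·(-1)^1 = -1.
v=∞: -2730 < 0 and 195 > 0  ⇒  (a,b)_∞ = +1.
v=13: a=13^1·(≡6), b=13^5·(≡7) mod 13; (6|13)=-1, (7|13)=-1; (−1)^{1·5·6}·(-1)^5·(-1)^1 = +1.
v=5: a=5^1·(≡4), b=5^3·(≡1) mod 5; (4|5)=+1, (1|5)=+1; (−1)^{1·3·2}·(+1)^3·(+1)^1 = +1.
v=3: a=3^1·(≡2), b=3^5·(≡2) mod 3; (2|3)=-1, (2|3)=-1; (−1)^{1·5·1}·(-1)^5·(-1)^1 = -1.
v=11: a=11^2·(≡4), b=11^6·(≡2) mod 11; (4|11)=+1, (2|11)=-1; (−1)^{2·6·5}·(+1)^6·(-1)^2 = +1.
v=2: v_2(a)=-3, v_2(b)=-14; units ≡ 3, 3 (mod 8); ε·ε+αω+βω = 1·1+-3·1+-14·1 ≡ 0  ⇒  (a,b)_2 = +1.
|Ram(-2730, 195)| = 2, even; anisotropic at {3, 7}.

[3, 7]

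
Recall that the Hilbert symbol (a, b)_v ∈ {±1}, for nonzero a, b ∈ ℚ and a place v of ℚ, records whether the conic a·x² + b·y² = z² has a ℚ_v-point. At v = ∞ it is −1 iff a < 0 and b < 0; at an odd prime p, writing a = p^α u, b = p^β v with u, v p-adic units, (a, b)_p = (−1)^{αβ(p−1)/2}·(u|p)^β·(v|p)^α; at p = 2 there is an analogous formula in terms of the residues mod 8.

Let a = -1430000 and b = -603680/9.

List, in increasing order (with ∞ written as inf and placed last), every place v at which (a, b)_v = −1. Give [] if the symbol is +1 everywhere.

Mod squares: a ≡ -143, b ≡ -770. Check v ∈ {∞, 2, 3, 5, 7, 11, 13}.
v=11: a=11^1·(≡9), b=11^1·(≡6) mod 11; (9|11)=+1, (6|11)=-1; (−1)^{1·1·5}·(+1)^1·(-1)^1 = +1.
v=13: a=13^1·(≡6), b=13^0·(≡3) mod 13; (6|13)=-1, (3|13)=+1; (−1)^{1·0·6}·(-1)^0·(+1)^1 = +1.
v=3: a=3^0·(≡1), b=3^-2·(≡1) mod 3; (1|3)=+1, (1|3)=+1; (−1)^{0·-2·1}·(+1)^-2·(+1)^0 = +1.
v=7: a=7^0·(≡2), b=7^3·(≡2) mod 7; (2|7)=+1, (2|7)=+1; (−1)^{0·3·3}·(+1)^3·(+1)^0 = +1.
v=2: v_2(a)=4, v_2(b)=5; units ≡ 1, 7 (mod 8); ε·ε+αω+βω = 0·1+4·0+5·0 ≡ 0  ⇒  (a,b)_2 = +1.
v=∞: -143 < 0 and -770 < 0  ⇒  (a,b)_∞ = -1.
v=5: a=5^4·(≡2), b=5^1·(≡1) mod 5; (2|5)=-1, (1|5)=+1; (−1)^{4·1·2}·(-1)^1·(+1)^4 = -1.
(-143, -770 / ℚ) ramifies at {5, ∞}: a division algebra.

[5, inf]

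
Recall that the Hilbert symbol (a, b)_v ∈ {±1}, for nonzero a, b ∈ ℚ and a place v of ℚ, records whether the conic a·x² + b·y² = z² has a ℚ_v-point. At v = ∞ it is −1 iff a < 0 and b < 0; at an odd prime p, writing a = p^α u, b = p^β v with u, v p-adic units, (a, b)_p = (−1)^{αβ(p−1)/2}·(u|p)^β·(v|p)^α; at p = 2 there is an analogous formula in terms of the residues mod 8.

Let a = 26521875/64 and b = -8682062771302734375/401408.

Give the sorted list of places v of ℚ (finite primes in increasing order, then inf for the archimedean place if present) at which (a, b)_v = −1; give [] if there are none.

[2, 5, 19, 23, 31, 41]

(a, b) ≡ (4715, -5554270) mod (ℚ^×)²; places V = {2, 3, 5, 7, 19, 23, 31, 41, ∞}.
(a,b)_∞: sgn(4715)=+, sgn(-5554270)=−, so +1.
(a,b)_23: α=1, u≡19; β=3, v≡5 (mod 23); (19|23)=-1, (5|23)=-1; sign (−1)^1·-1^3·-1^1 = -1.
(a,b)_2: α=-6, β=-13; u≡3, v≡1 (mod 8); ε(u)ε(v)=1·0, αω(v)=-6·0, βω(u)=-13·1; sum ≡ 1  ⇒  -1.
(a,b)_31: α=0, u≡21; β=1, v≡28 (mod 31); (21|31)=-1, (28|31)=+1; sign (−1)^0·-1^1·+1^0 = -1.
(a,b)_5: α=5, u≡3; β=9, v≡1 (mod 5); (3|5)=-1, (1|5)=+1; sign (−1)^0·-1^9·+1^5 = -1.
(a,b)_19: α=0, u≡14; β=1, v≡5 (mod 19); (14|19)=-1, (5|19)=+1; sign (−1)^0·-1^1·+1^0 = -1.
(a,b)_3: α=2, u≡2; β=2, v≡2 (mod 3); (2|3)=-1, (2|3)=-1; sign (−1)^0·-1^2·-1^2 = +1.
(a,b)_7: α=0, u≡2; β=-2, v≡6 (mod 7); (2|7)=+1, (6|7)=-1; sign (−1)^0·+1^-2·-1^0 = +1.
(a,b)_41: α=1, u≡40; β=3, v≡26 (mod 41); (40|41)=+1, (26|41)=-1; sign (−1)^0·+1^3·-1^1 = -1.
(4715, -5554270 / ℚ) ramifies at {2, 5, 19, 23, 31, 41}: a division algebra.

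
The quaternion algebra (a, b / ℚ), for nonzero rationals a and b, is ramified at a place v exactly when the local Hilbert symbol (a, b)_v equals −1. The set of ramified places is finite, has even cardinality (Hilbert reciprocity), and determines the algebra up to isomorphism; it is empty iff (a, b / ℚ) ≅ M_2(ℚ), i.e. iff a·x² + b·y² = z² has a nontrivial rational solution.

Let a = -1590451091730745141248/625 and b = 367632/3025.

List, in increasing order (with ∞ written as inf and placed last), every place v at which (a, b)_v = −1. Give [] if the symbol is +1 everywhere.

[13, 37, 41, 47]

(a, b) ≡ (-5561322, 2553) mod (ℚ^×)²; places V = {2, 3, 5, 11, 13, 23, 37, 41, 47, ∞}.
(a,b)_5: α=-4, u≡2; β=-2, v≡2 (mod 5); (2|5)=-1, (2|5)=-1; sign (−1)^0·-1^-2·-1^-4 = +1.
(a,b)_∞: sgn(-5561322)=−, sgn(2553)=+, so +1.
(a,b)_11: α=0, u≡5; β=-2, v≡4 (mod 11); (5|11)=+1, (4|11)=+1; sign (−1)^0·+1^-2·+1^0 = +1.
(a,b)_37: α=3, u≡1; β=1, v≡6 (mod 37); (1|37)=+1, (6|37)=-1; sign (−1)^0·+1^1·-1^3 = -1.
(a,b)_3: α=7, u≡1; β=3, v≡2 (mod 3); (1|3)=+1, (2|3)=-1; sign (−1)^1·+1^3·-1^7 = +1.
(a,b)_2: α=11, β=4; u≡3, v≡1 (mod 8); ε(u)ε(v)=1·0, αω(v)=11·0, βω(u)=4·1; sum ≡ 0  ⇒  +1.
(a,b)_41: α=1, u≡38; β=0, v≡29 (mod 41); (38|41)=-1, (29|41)=-1; sign (−1)^0·-1^0·-1^1 = -1.
(a,b)_13: α=1, u≡4; β=0, v≡2 (mod 13); (4|13)=+1, (2|13)=-1; sign (−1)^0·+1^0·-1^1 = -1.
(a,b)_23: α=4, u≡9; β=1, v≡21 (mod 23); (9|23)=+1, (21|23)=-1; sign (−1)^0·+1^1·-1^4 = +1.
(a,b)_47: α=1, u≡46; β=0, v≡22 (mod 47); (46|47)=-1, (22|47)=-1; sign (−1)^0·-1^0·-1^1 = -1.
Ram(-5561322, 2553) = {13, 37, 41, 47}; no ℚ_13-point on the conic.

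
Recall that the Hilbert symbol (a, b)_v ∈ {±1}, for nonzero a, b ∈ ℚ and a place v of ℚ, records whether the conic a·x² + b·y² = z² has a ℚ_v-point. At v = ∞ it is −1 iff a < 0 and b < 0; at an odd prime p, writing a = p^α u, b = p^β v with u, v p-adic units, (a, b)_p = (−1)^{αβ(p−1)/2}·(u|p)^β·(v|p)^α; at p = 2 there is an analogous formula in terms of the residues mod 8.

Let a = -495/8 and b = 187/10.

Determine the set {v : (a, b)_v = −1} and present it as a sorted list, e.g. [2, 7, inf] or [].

(a, b) ≡ (-110, 1870) mod (ℚ^×)²; places V = {2, 3, 5, 11, 17, ∞}.
(a,b)_5: α=1, u≡2; β=-1, v≡1 (mod 5); (2|5)=-1, (1|5)=+1; sign (−1)^0·-1^-1·+1^1 = -1.
(a,b)_11: α=1, u≡4; β=1, v≡5 (mod 11); (4|11)=+1, (5|11)=+1; sign (−1)^1·+1^1·+1^1 = -1.
(a,b)_∞: sgn(-110)=−, sgn(1870)=+, so +1.
(a,b)_3: α=2, u≡1; β=0, v≡1 (mod 3); (1|3)=+1, (1|3)=+1; sign (−1)^0·+1^0·+1^2 = +1.
(a,b)_2: α=-3, β=-1; u≡1, v≡7 (mod 8); ε(u)ε(v)=0·1, αω(v)=-3·0, βω(u)=-1·0; sum ≡ 0  ⇒  +1.
(a,b)_17: α=0, u≡4; β=1, v≡13 (mod 17); (4|17)=+1, (13|17)=+1; sign (−1)^0·+1^1·+1^0 = +1.
(-110, 1870 / ℚ) ramifies at {5, 11}: a division algebra.

[5, 11]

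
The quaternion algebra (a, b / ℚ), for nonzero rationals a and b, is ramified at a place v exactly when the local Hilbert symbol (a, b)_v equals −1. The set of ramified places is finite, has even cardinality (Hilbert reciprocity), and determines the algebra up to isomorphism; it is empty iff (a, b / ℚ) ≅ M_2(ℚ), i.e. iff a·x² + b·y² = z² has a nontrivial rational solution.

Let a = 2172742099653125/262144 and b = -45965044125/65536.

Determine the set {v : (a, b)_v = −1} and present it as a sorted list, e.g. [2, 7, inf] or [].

(a, b) ≡ (5, -85085) mod (ℚ^×)²; places V = {2, 3, 5, 7, 11, 13, 17, ∞}.
(a,b)_2: α=-18, β=-16; u≡5, v≡3 (mod 8); ε(u)ε(v)=0·1, αω(v)=-18·1, βω(u)=-16·1; sum ≡ 0  ⇒  +1.
(a,b)_7: α=6, u≡5; β=5, v≡2 (mod 7); (5|7)=-1, (2|7)=+1; sign (−1)^0·-1^5·+1^6 = -1.
(a,b)_13: α=2, u≡8; β=1, v≡6 (mod 13); (8|13)=-1, (6|13)=-1; sign (−1)^0·-1^1·-1^2 = -1.
(a,b)_5: α=5, u≡1; β=3, v≡2 (mod 5); (1|5)=+1, (2|5)=-1; sign (−1)^0·+1^3·-1^5 = -1.
(a,b)_17: α=2, u≡5; β=1, v≡7 (mod 17); (5|17)=-1, (7|17)=-1; sign (−1)^0·-1^1·-1^2 = -1.
(a,b)_∞: sgn(5)=+, sgn(-85085)=−, so +1.
(a,b)_11: α=2, u≡5; β=1, v≡4 (mod 11); (5|11)=+1, (4|11)=+1; sign (−1)^0·+1^1·+1^2 = +1.
(a,b)_3: α=0, u≡2; β=2, v≡1 (mod 3); (2|3)=-1, (1|3)=+1; sign (−1)^0·-1^2·+1^0 = +1.
Ram(5, -85085) = {5, 7, 13, 17}; no ℚ_5-point on the conic.

[5, 7, 13, 17]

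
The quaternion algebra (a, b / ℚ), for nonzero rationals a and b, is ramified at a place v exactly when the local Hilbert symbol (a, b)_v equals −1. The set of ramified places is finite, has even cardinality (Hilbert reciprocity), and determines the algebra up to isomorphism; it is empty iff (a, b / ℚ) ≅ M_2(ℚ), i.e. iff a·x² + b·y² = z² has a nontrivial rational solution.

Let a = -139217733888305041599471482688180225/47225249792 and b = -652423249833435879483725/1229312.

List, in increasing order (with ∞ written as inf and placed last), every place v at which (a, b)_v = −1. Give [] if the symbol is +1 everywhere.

[23, inf]

(a, b) ≡ (-2, -609178) mod (ℚ^×)²; places V = {2, 3, 5, 7, 17, 19, 23, 31, 41, ∞}.
(a,b)_23: α=4, u≡19; β=3, v≡5 (mod 23); (19|23)=-1, (5|23)=-1; sign (−1)^0·-1^3·-1^4 = -1.
(a,b)_3: α=6, u≡1; β=0, v≡2 (mod 3); (1|3)=+1, (2|3)=-1; sign (−1)^0·+1^0·-1^6 = +1.
(a,b)_19: α=4, u≡6; β=3, v≡10 (mod 19); (6|19)=+1, (10|19)=-1; sign (−1)^0·+1^3·-1^4 = +1.
(a,b)_31: α=6, u≡27; β=4, v≡27 (mod 31); (27|31)=-1, (27|31)=-1; sign (−1)^0·-1^4·-1^6 = +1.
(a,b)_5: α=2, u≡3; β=2, v≡3 (mod 5); (3|5)=-1, (3|5)=-1; sign (−1)^0·-1^2·-1^2 = +1.
(a,b)_17: α=4, u≡1; β=3, v≡13 (mod 17); (1|17)=+1, (13|17)=+1; sign (−1)^0·+1^3·+1^4 = +1.
(a,b)_2: α=-13, β=-9; u≡7, v≡3 (mod 8); ε(u)ε(v)=1·1, αω(v)=-13·1, βω(u)=-9·0; sum ≡ 0  ⇒  +1.
(a,b)_41: α=4, u≡16; β=3, v≡40 (mod 41); (16|41)=+1, (40|41)=+1; sign (−1)^0·+1^3·+1^4 = +1.
(a,b)_∞: sgn(-2)=−, sgn(-609178)=−, so -1.
(a,b)_7: α=-8, u≡3; β=-4, v≡2 (mod 7); (3|7)=-1, (2|7)=+1; sign (−1)^0·-1^-4·+1^-8 = +1.
(-2, -609178 / ℚ) ramifies at {23, ∞}: a division algebra.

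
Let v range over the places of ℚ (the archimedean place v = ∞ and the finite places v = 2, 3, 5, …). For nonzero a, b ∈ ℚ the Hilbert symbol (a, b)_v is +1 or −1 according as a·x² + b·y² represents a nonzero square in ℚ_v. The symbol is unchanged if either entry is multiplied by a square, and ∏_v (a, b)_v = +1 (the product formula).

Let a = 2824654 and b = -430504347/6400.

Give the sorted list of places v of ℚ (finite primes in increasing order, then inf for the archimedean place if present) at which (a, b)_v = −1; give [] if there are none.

Mod squares: a ≡ 57646, b ≡ -51987. Check v ∈ {∞, 2, 3, 5, 7, 13, 19, 31, 37, 41, 43}.
v=3: a=3^0·(≡1), b=3^1·(≡2) mod 3; (1|3)=+1, (2|3)=-1; (−1)^{0·1·1}·(+1)^1·(-1)^0 = +1.
v=7: a=7^2·(≡1), b=7^2·(≡1) mod 7; (1|7)=+1, (1|7)=+1; (−1)^{2·2·3}·(+1)^2·(+1)^2 = +1.
v=13: a=13^0·(≡1), b=13^3·(≡6) mod 13; (1|13)=+1, (6|13)=-1; (−1)^{0·3·6}·(+1)^3·(-1)^0 = +1.
v=37: a=37^1·(≡11), b=37^0·(≡23) mod 37; (11|37)=+1, (23|37)=-1; (−1)^{1·0·18}·(+1)^0·(-1)^1 = -1.
v=19: a=19^1·(≡10), b=19^0·(≡16) mod 19; (10|19)=-1, (16|19)=+1; (−1)^{1·0·9}·(-1)^0·(+1)^1 = +1.
v=41: a=41^1·(≡14), b=41^0·(≡10) mod 41; (14|41)=-1, (10|41)=+1; (−1)^{1·0·20}·(-1)^0·(+1)^1 = +1.
v=31: a=31^0·(≡27), b=31^1·(≡8) mod 31; (27|31)=-1, (8|31)=+1; (−1)^{0·1·15}·(-1)^1·(+1)^0 = -1.
v=2: v_2(a)=1, v_2(b)=-8; units ≡ 7, 5 (mod 8); ε·ε+αω+βω = 1·0+1·1+-8·0 ≡ 1  ⇒  (a,b)_2 = -1.
v=∞: 57646 > 0 and -51987 < 0  ⇒  (a,b)_∞ = +1.
v=5: a=5^0·(≡4), b=5^-2·(≡3) mod 5; (4|5)=+1, (3|5)=-1; (−1)^{0·-2·2}·(+1)^-2·(-1)^0 = +1.
v=43: a=43^0·(≡27), b=43^1·(≡24) mod 43; (27|43)=-1, (24|43)=+1; (−1)^{0·1·21}·(-1)^1·(+1)^0 = -1.
(57646, -51987 / ℚ) ramifies at {2, 31, 37, 43}: a division algebra.

[2, 31, 37, 43]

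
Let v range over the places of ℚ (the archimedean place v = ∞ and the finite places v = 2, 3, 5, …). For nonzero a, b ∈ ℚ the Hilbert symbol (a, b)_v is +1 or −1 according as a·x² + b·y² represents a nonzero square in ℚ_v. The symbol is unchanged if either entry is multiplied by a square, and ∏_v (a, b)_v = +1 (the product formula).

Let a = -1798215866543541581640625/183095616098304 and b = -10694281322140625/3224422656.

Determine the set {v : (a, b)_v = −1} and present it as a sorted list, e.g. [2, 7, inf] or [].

[2, inf]

Mod squares: a ≡ -21, b ≡ -17. Check v ∈ {∞, 2, 3, 5, 7, 11, 13, 17, 29, 37}.
v=37: a=37^4·(≡21), b=37^2·(≡8) mod 37; (21|37)=+1, (8|37)=-1; (−1)^{4·2·18}·(+1)^2·(-1)^4 = +1.
v=5: a=5^8·(≡4), b=5^6·(≡3) mod 5; (4|5)=+1, (3|5)=-1; (−1)^{8·6·2}·(+1)^6·(-1)^8 = +1.
v=∞: -21 < 0 and -17 < 0  ⇒  (a,b)_∞ = -1.
v=3: a=3^-3·(≡2), b=3^-2·(≡1) mod 3; (2|3)=-1, (1|3)=+1; (−1)^{-3·-2·1}·(-1)^-2·(+1)^-3 = +1.
v=11: a=11^2·(≡1), b=11^2·(≡4) mod 11; (1|11)=+1, (4|11)=+1; (−1)^{2·2·5}·(+1)^2·(+1)^2 = +1.
v=29: a=29^2·(≡18), b=29^2·(≡18) mod 29; (18|29)=-1, (18|29)=-1; (−1)^{2·2·14}·(-1)^2·(-1)^2 = +1.
v=13: a=13^-6·(≡7), b=13^-4·(≡3) mod 13; (7|13)=-1, (3|13)=+1; (−1)^{-6·-4·6}·(-1)^-4·(+1)^-6 = +1.
v=17: a=17^6·(≡16), b=17^3·(≡16) mod 17; (16|17)=+1, (16|17)=+1; (−1)^{6·3·8}·(+1)^3·(+1)^6 = +1.
v=7: a=7^-3·(≡2), b=7^-2·(≡1) mod 7; (2|7)=+1, (1|7)=+1; (−1)^{-3·-2·3}·(+1)^-2·(+1)^-3 = +1.
v=2: v_2(a)=-12, v_2(b)=-8; units ≡ 3, 7 (mod 8); ε·ε+αω+βω = 1·1+-12·0+-8·1 ≡ 1  ⇒  (a,b)_2 = -1.
(-21, -17 / ℚ) ramifies at {2, ∞}: a division algebra.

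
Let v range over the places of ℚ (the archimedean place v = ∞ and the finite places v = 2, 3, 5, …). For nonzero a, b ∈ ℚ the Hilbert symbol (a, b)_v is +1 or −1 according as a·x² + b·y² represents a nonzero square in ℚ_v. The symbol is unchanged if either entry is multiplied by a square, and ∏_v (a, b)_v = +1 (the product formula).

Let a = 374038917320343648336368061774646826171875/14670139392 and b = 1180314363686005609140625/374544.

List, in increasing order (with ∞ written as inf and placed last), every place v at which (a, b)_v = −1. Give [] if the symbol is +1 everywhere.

[5, 37]

Mod squares: a ≡ 940355, b ≡ 2185. Check v ∈ {∞, 2, 3, 5, 7, 11, 13, 17, 19, 23, 37}.
v=11: a=11^2·(≡9), b=11^0·(≡8) mod 11; (9|11)=+1, (8|11)=-1; (−1)^{2·0·5}·(+1)^0·(-1)^2 = +1.
v=∞: 940355 > 0 and 2185 > 0  ⇒  (a,b)_∞ = +1.
v=7: a=7^14·(≡6), b=7^10·(≡1) mod 7; (6|7)=-1, (1|7)=+1; (−1)^{14·10·3}·(-1)^10·(+1)^14 = +1.
v=37: a=37^3·(≡12), b=37^2·(≡24) mod 37; (12|37)=+1, (24|37)=-1; (−1)^{3·2·18}·(+1)^2·(-1)^3 = -1.
v=23: a=23^5·(≡22), b=23^3·(≡12) mod 23; (22|23)=-1, (12|23)=+1; (−1)^{5·3·11}·(-1)^3·(+1)^5 = +1.
v=5: a=5^11·(≡1), b=5^7·(≡3) mod 5; (1|5)=+1, (3|5)=-1; (−1)^{11·7·2}·(+1)^7·(-1)^11 = -1.
v=3: a=3^-6·(≡2), b=3^-4·(≡1) mod 3; (2|3)=-1, (1|3)=+1; (−1)^{-6·-4·1}·(-1)^-4·(+1)^-6 = +1.
v=19: a=19^4·(≡1), b=19^1·(≡16) mod 19; (1|19)=+1, (16|19)=+1; (−1)^{4·1·9}·(+1)^1·(+1)^4 = +1.
v=2: v_2(a)=-12, v_2(b)=-4; units ≡ 3, 1 (mod 8); ε·ε+αω+βω = 1·0+-12·0+-4·1 ≡ 0  ⇒  (a,b)_2 = +1.
v=17: a=17^-3·(≡10), b=17^-2·(≡8) mod 17; (10|17)=-1, (8|17)=+1; (−1)^{-3·-2·8}·(-1)^-2·(+1)^-3 = +1.
v=13: a=13^3·(≡3), b=13^2·(≡12) mod 13; (3|13)=+1, (12|13)=+1; (−1)^{3·2·6}·(+1)^2·(+1)^3 = +1.
Ram(940355, 2185) = {5, 37}; no ℚ_5-point on the conic.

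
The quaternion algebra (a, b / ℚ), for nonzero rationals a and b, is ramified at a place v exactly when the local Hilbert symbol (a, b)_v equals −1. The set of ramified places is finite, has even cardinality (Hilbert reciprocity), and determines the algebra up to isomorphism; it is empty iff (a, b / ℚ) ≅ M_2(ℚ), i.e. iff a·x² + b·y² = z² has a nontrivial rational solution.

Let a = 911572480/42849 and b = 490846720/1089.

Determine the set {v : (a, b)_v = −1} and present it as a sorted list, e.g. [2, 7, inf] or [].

(a, b) ≡ (430, 39130) mod (ℚ^×)²; places V = {2, 3, 5, 7, 11, 13, 23, 43, ∞}.
(a,b)_3: α=-4, u≡1; β=-2, v≡1 (mod 3); (1|3)=+1, (1|3)=+1; sign (−1)^0·+1^-2·+1^-4 = +1.
(a,b)_∞: sgn(430)=+, sgn(39130)=+, so +1.
(a,b)_13: α=2, u≡12; β=1, v≡11 (mod 13); (12|13)=+1, (11|13)=-1; sign (−1)^0·+1^1·-1^2 = +1.
(a,b)_2: α=9, β=9; u≡7, v≡5 (mod 8); ε(u)ε(v)=1·0, αω(v)=9·1, βω(u)=9·0; sum ≡ 1  ⇒  -1.
(a,b)_23: α=-2, u≡4; β=0, v≡5 (mod 23); (4|23)=+1, (5|23)=-1; sign (−1)^0·+1^0·-1^-2 = +1.
(a,b)_43: α=1, u≡11; β=1, v≡37 (mod 43); (11|43)=+1, (37|43)=-1; sign (−1)^1·+1^1·-1^1 = +1.
(a,b)_11: α=0, u≡4; β=-2, v≡5 (mod 11); (4|11)=+1, (5|11)=+1; sign (−1)^0·+1^-2·+1^0 = +1.
(a,b)_7: α=2, u≡6; β=3, v≡4 (mod 7); (6|7)=-1, (4|7)=+1; sign (−1)^0·-1^3·+1^2 = -1.
(a,b)_5: α=1, u≡4; β=1, v≡1 (mod 5); (4|5)=+1, (1|5)=+1; sign (−1)^0·+1^1·+1^1 = +1.
|Ram(430, 39130)| = 2, even; anisotropic at {2, 7}.

[2, 7]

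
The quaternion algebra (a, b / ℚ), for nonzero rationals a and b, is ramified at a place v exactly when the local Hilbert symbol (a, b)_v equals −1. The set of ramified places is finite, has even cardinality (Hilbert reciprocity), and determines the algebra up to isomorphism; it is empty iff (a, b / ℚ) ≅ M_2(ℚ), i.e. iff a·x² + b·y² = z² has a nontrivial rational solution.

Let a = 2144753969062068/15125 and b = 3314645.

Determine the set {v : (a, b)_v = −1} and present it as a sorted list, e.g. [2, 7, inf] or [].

(a, b) ≡ (2641665, 3314645) mod (ℚ^×)²; places V = {2, 3, 5, 7, 11, 13, 19, 23, 31, 37, 41, ∞}.
(a,b)_23: α=1, u≡3; β=1, v≡20 (mod 23); (3|23)=+1, (20|23)=-1; sign (−1)^1·+1^1·-1^1 = +1.
(a,b)_19: α=1, u≡15; β=1, v≡16 (mod 19); (15|19)=-1, (16|19)=+1; sign (−1)^1·-1^1·+1^1 = +1.
(a,b)_11: α=-2, u≡3; β=0, v≡4 (mod 11); (3|11)=+1, (4|11)=+1; sign (−1)^0·+1^0·+1^-2 = +1.
(a,b)_31: α=1, u≡3; β=0, v≡1 (mod 31); (3|31)=-1, (1|31)=+1; sign (−1)^0·-1^0·+1^1 = +1.
(a,b)_37: α=2, u≡18; β=1, v≡8 (mod 37); (18|37)=-1, (8|37)=-1; sign (−1)^0·-1^1·-1^2 = -1.
(a,b)_41: α=2, u≡13; β=1, v≡34 (mod 41); (13|41)=-1, (34|41)=-1; sign (−1)^0·-1^1·-1^2 = -1.
(a,b)_∞: sgn(2641665)=+, sgn(3314645)=+, so +1.
(a,b)_3: α=3, u≡1; β=0, v≡2 (mod 3); (1|3)=+1, (2|3)=-1; sign (−1)^0·+1^0·-1^3 = -1.
(a,b)_13: α=1, u≡7; β=0, v≡9 (mod 13); (7|13)=-1, (9|13)=+1; sign (−1)^0·-1^0·+1^1 = +1.
(a,b)_7: α=2, u≡5; β=0, v≡5 (mod 7); (5|7)=-1, (5|7)=-1; sign (−1)^0·-1^0·-1^2 = +1.
(a,b)_5: α=-3, u≡3; β=1, v≡4 (mod 5); (3|5)=-1, (4|5)=+1; sign (−1)^0·-1^1·+1^-3 = -1.
(a,b)_2: α=2, β=0; u≡1, v≡5 (mod 8); ε(u)ε(v)=0·0, αω(v)=2·1, βω(u)=0·0; sum ≡ 0  ⇒  +1.
(2641665, 3314645 / ℚ) ramifies at {3, 5, 37, 41}: a division algebra.

[3, 5, 37, 41]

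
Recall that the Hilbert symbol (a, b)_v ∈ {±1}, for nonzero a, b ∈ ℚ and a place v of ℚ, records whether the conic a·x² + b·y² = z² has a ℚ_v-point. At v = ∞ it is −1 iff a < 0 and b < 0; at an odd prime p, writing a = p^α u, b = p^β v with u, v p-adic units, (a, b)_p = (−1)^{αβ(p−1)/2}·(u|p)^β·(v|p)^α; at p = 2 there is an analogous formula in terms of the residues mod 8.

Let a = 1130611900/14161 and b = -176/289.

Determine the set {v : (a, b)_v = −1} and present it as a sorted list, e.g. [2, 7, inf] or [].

(a, b) ≡ (93439, -11) mod (ℚ^×)²; places V = {2, 5, 7, 11, 17, 41, 43, 53, ∞}.
(a,b)_2: α=2, β=4; u≡7, v≡5 (mod 8); ε(u)ε(v)=1·0, αω(v)=2·1, βω(u)=4·0; sum ≡ 0  ⇒  +1.
(a,b)_5: α=2, u≡1; β=0, v≡1 (mod 5); (1|5)=+1, (1|5)=+1; sign (−1)^0·+1^0·+1^2 = +1.
(a,b)_∞: sgn(93439)=+, sgn(-11)=−, so +1.
(a,b)_43: α=1, u≡31; β=0, v≡29 (mod 43); (31|43)=+1, (29|43)=-1; sign (−1)^0·+1^0·-1^1 = -1.
(a,b)_7: α=-2, u≡6; β=0, v≡3 (mod 7); (6|7)=-1, (3|7)=-1; sign (−1)^0·-1^0·-1^-2 = +1.
(a,b)_17: α=-2, u≡14; β=-2, v≡11 (mod 17); (14|17)=-1, (11|17)=-1; sign (−1)^0·-1^-2·-1^-2 = +1.
(a,b)_41: α=1, u≡28; β=0, v≡35 (mod 41); (28|41)=-1, (35|41)=-1; sign (−1)^0·-1^0·-1^1 = -1.
(a,b)_11: α=2, u≡4; β=1, v≡2 (mod 11); (4|11)=+1, (2|11)=-1; sign (−1)^0·+1^1·-1^2 = +1.
(a,b)_53: α=1, u≡33; β=0, v≡28 (mod 53); (33|53)=-1, (28|53)=+1; sign (−1)^0·-1^0·+1^1 = +1.
(93439, -11 / ℚ) ramifies at {41, 43}: a division algebra.

[41, 43]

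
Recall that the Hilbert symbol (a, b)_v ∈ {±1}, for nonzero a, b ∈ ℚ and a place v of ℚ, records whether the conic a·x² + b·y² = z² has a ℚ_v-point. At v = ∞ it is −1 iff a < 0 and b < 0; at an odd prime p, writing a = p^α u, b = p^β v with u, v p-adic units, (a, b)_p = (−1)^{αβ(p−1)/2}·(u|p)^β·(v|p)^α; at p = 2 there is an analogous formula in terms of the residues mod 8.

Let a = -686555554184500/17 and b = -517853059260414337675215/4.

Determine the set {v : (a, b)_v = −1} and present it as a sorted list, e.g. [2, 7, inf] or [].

(a, b) ≡ (-85085, -1615) mod (ℚ^×)²; places V = {2, 3, 5, 7, 11, 13, 17, 19, 23, 37, ∞}.
(a,b)_5: α=3, u≡2; β=1, v≡3 (mod 5); (2|5)=-1, (3|5)=-1; sign (−1)^0·-1^1·-1^3 = +1.
(a,b)_23: α=0, u≡10; β=2, v≡2 (mod 23); (10|23)=-1, (2|23)=+1; sign (−1)^0·-1^2·+1^0 = +1.
(a,b)_17: α=-1, u≡11; β=1, v≡6 (mod 17); (11|17)=-1, (6|17)=-1; sign (−1)^0·-1^1·-1^-1 = +1.
(a,b)_11: α=3, u≡3; β=4, v≡10 (mod 11); (3|11)=+1, (10|11)=-1; sign (−1)^0·+1^4·-1^3 = -1.
(a,b)_∞: sgn(-85085)=−, sgn(-1615)=−, so -1.
(a,b)_2: α=2, β=-2; u≡3, v≡1 (mod 8); ε(u)ε(v)=1·0, αω(v)=2·0, βω(u)=-2·1; sum ≡ 0  ⇒  +1.
(a,b)_37: α=2, u≡15; β=2, v≡23 (mod 37); (15|37)=-1, (23|37)=-1; sign (−1)^0·-1^2·-1^2 = +1.
(a,b)_13: α=3, u≡6; β=4, v≡1 (mod 13); (6|13)=-1, (1|13)=+1; sign (−1)^0·-1^4·+1^3 = +1.
(a,b)_19: α=0, u≡17; β=1, v≡13 (mod 19); (17|19)=+1, (13|19)=-1; sign (−1)^0·+1^1·-1^0 = +1.
(a,b)_7: α=3, u≡4; β=6, v≡1 (mod 7); (4|7)=+1, (1|7)=+1; sign (−1)^0·+1^6·+1^3 = +1.
(a,b)_3: α=0, u≡1; β=2, v≡2 (mod 3); (1|3)=+1, (2|3)=-1; sign (−1)^0·+1^2·-1^0 = +1.
(-85085, -1615 / ℚ) ramifies at {11, ∞}: a division algebra.

[11, inf]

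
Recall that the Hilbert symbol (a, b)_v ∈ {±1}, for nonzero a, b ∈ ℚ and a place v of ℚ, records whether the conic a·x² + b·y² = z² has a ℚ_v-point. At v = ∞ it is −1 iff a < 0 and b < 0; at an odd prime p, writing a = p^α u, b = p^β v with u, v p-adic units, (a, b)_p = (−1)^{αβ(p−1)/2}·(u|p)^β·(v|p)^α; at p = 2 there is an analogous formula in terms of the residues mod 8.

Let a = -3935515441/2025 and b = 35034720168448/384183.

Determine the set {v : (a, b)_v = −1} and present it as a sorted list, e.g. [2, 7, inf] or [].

[2, 11, 17, 29]

Mod squares: a ≡ -268801, b ≡ 100531574. Check v ∈ {∞, 2, 3, 5, 7, 11, 13, 17, 23, 29, 31}.
v=13: a=13^1·(≡7), b=13^1·(≡5) mod 13; (7|13)=-1, (5|13)=-1; (−1)^{1·1·6}·(-1)^1·(-1)^1 = +1.
v=17: a=17^0·(≡6), b=17^-1·(≡16) mod 17; (6|17)=-1, (16|17)=+1; (−1)^{0·-1·8}·(-1)^-1·(+1)^0 = -1.
v=11: a=11^4·(≡6), b=11^5·(≡3) mod 11; (6|11)=-1, (3|11)=+1; (−1)^{4·5·5}·(-1)^5·(+1)^4 = -1.
v=2: v_2(a)=0, v_2(b)=9; units ≡ 7, 3 (mod 8); ε·ε+αω+βω = 1·1+0·1+9·0 ≡ 1  ⇒  (a,b)_2 = -1.
v=∞: -268801 < 0 and 100531574 > 0  ⇒  (a,b)_∞ = +1.
v=31: a=31^1·(≡5), b=31^-1·(≡3) mod 31; (5|31)=+1, (3|31)=-1; (−1)^{1·-1·15}·(+1)^-1·(-1)^1 = +1.
v=23: a=23^1·(≡7), b=23^1·(≡2) mod 23; (7|23)=-1, (2|23)=+1; (−1)^{1·1·11}·(-1)^1·(+1)^1 = +1.
v=5: a=5^-2·(≡4), b=5^0·(≡1) mod 5; (4|5)=+1, (1|5)=+1; (−1)^{-2·0·2}·(+1)^0·(+1)^-2 = +1.
v=3: a=3^-4·(≡2), b=3^-6·(≡2) mod 3; (2|3)=-1, (2|3)=-1; (−1)^{-4·-6·1}·(-1)^-6·(-1)^-4 = +1.
v=7: a=7^0·(≡5), b=7^2·(≡5) mod 7; (5|7)=-1, (5|7)=-1; (−1)^{0·2·3}·(-1)^2·(-1)^0 = +1.
v=29: a=29^1·(≡3), b=29^1·(≡16) mod 29; (3|29)=-1, (16|29)=+1; (−1)^{1·1·14}·(-1)^1·(+1)^1 = -1.
Ram(-268801, 100531574) = {2, 11, 17, 29}; no ℚ_2-point on the conic.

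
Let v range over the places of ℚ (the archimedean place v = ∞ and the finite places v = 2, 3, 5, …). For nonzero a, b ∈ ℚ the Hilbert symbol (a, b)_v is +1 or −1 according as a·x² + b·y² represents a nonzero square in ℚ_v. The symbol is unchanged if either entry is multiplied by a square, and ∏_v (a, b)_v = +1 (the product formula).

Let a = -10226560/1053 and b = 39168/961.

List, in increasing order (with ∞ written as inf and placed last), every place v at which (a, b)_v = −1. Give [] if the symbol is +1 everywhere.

Mod squares: a ≡ -2470, b ≡ 17. Check v ∈ {∞, 2, 3, 5, 13, 17, 19, 29, 31}.
v=31: a=31^0·(≡1), b=31^-2·(≡15) mod 31; (1|31)=+1, (15|31)=-1; (−1)^{0·-2·15}·(+1)^-2·(-1)^0 = +1.
v=2: v_2(a)=7, v_2(b)=8; units ≡ 5, 1 (mod 8); ε·ε+αω+βω = 0·0+7·0+8·1 ≡ 0  ⇒  (a,b)_2 = +1.
v=29: a=29^2·(≡28), b=29^0·(≡19) mod 29; (28|29)=+1, (19|29)=-1; (−1)^{2·0·14}·(+1)^0·(-1)^2 = +1.
v=17: a=17^0·(≡6), b=17^1·(≡1) mod 17; (6|17)=-1, (1|17)=+1; (−1)^{0·1·8}·(-1)^1·(+1)^0 = -1.
v=3: a=3^-4·(≡2), b=3^2·(≡2) mod 3; (2|3)=-1, (2|3)=-1; (−1)^{-4·2·1}·(-1)^2·(-1)^-4 = +1.
v=19: a=19^1·(≡18), b=19^0·(≡6) mod 19; (18|19)=-1, (6|19)=+1; (−1)^{1·0·9}·(-1)^0·(+1)^1 = +1.
v=5: a=5^1·(≡1), b=5^0·(≡3) mod 5; (1|5)=+1, (3|5)=-1; (−1)^{1·0·2}·(+1)^0·(-1)^1 = -1.
v=13: a=13^-1·(≡11), b=13^0·(≡1) mod 13; (11|13)=-1, (1|13)=+1; (−1)^{-1·0·6}·(-1)^0·(+1)^-1 = +1.
v=∞: -2470 < 0 and 17 > 0  ⇒  (a,b)_∞ = +1.
Ram(-2470, 17) = {5, 17}; no ℚ_5-point on the conic.

[5, 17]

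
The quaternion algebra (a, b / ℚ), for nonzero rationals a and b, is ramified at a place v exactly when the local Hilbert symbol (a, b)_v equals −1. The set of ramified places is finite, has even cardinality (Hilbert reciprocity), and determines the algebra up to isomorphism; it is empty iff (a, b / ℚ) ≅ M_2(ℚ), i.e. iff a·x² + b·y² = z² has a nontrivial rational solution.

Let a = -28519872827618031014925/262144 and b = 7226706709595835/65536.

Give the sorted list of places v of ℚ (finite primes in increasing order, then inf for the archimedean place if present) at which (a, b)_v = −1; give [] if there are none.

(a, b) ≡ (-3813, 115) mod (ℚ^×)²; places V = {2, 3, 5, 7, 11, 23, 31, 41, ∞}.
(a,b)_11: α=2, u≡5; β=2, v≡5 (mod 11); (5|11)=+1, (5|11)=+1; sign (−1)^0·+1^2·+1^2 = +1.
(a,b)_∞: sgn(-3813)=−, sgn(115)=+, so +1.
(a,b)_31: α=3, u≡8; β=2, v≡13 (mod 31); (8|31)=+1, (13|31)=-1; sign (−1)^0·+1^2·-1^3 = -1.
(a,b)_41: α=3, u≡6; β=2, v≡5 (mod 41); (6|41)=-1, (5|41)=+1; sign (−1)^0·-1^2·+1^3 = +1.
(a,b)_2: α=-18, β=-16; u≡3, v≡3 (mod 8); ε(u)ε(v)=1·1, αω(v)=-18·1, βω(u)=-16·1; sum ≡ 1  ⇒  -1.
(a,b)_3: α=11, u≡1; β=8, v≡1 (mod 3); (1|3)=+1, (1|3)=+1; sign (−1)^0·+1^8·+1^11 = +1.
(a,b)_7: α=2, u≡1; β=2, v≡5 (mod 7); (1|7)=+1, (5|7)=-1; sign (−1)^0·+1^2·-1^2 = +1.
(a,b)_23: α=2, u≡14; β=1, v≡21 (mod 23); (14|23)=-1, (21|23)=-1; sign (−1)^0·-1^1·-1^2 = -1.
(a,b)_5: α=2, u≡2; β=1, v≡2 (mod 5); (2|5)=-1, (2|5)=-1; sign (−1)^0·-1^1·-1^2 = -1.
Ram(-3813, 115) = {2, 5, 23, 31}; no ℚ_2-point on the conic.

[2, 5, 23, 31]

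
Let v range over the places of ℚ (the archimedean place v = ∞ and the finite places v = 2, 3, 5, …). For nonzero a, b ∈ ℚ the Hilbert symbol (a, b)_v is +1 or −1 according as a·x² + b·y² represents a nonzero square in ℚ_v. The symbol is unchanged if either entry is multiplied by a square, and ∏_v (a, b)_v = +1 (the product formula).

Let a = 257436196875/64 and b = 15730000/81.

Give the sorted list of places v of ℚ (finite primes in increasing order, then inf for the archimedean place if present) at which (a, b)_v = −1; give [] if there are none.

Mod squares: a ≡ 715, b ≡ 13. Check v ∈ {∞, 2, 3, 5, 11, 13, 23}.
v=13: a=13^1·(≡3), b=13^1·(≡4) mod 13; (3|13)=+1, (4|13)=+1; (−1)^{1·1·6}·(+1)^1·(+1)^1 = +1.
v=3: a=3^2·(≡1), b=3^-4·(≡1) mod 3; (1|3)=+1, (1|3)=+1; (−1)^{2·-4·1}·(+1)^-4·(+1)^2 = +1.
v=5: a=5^5·(≡2), b=5^4·(≡3) mod 5; (2|5)=-1, (3|5)=-1; (−1)^{5·4·2}·(-1)^4·(-1)^5 = -1.
v=∞: 715 > 0 and 13 > 0  ⇒  (a,b)_∞ = +1.
v=11: a=11^3·(≡2), b=11^2·(≡6) mod 11; (2|11)=-1, (6|11)=-1; (−1)^{3·2·5}·(-1)^2·(-1)^3 = -1.
v=2: v_2(a)=-6, v_2(b)=4; units ≡ 3, 5 (mod 8); ε·ε+αω+βω = 1·0+-6·1+4·1 ≡ 0  ⇒  (a,b)_2 = +1.
v=23: a=23^2·(≡1), b=23^0·(≡2) mod 23; (1|23)=+1, (2|23)=+1; (−1)^{2·0·11}·(+1)^0·(+1)^2 = +1.
|Ram(715, 13)| = 2, even; anisotropic at {5, 11}.

[5, 11]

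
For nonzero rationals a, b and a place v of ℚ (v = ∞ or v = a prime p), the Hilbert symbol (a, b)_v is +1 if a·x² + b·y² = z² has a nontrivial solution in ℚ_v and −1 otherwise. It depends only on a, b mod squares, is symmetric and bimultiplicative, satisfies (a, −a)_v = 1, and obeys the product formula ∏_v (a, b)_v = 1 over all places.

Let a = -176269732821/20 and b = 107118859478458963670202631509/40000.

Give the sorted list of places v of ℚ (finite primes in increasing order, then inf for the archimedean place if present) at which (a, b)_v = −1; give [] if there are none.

(a, b) ≡ (-10880847705, 383061) mod (ℚ^×)²; places V = {2, 3, 5, 7, 13, 17, 19, 23, 29, 37, ∞}.
(a,b)_29: α=1, u≡28; β=3, v≡3 (mod 29); (28|29)=+1, (3|29)=-1; sign (−1)^0·+1^3·-1^1 = -1.
(a,b)_7: α=1, u≡1; β=3, v≡4 (mod 7); (1|7)=+1, (4|7)=+1; sign (−1)^1·+1^3·+1^1 = -1.
(a,b)_∞: sgn(-10880847705)=−, sgn(383061)=+, so +1.
(a,b)_13: α=1, u≡12; β=2, v≡3 (mod 13); (12|13)=+1, (3|13)=+1; sign (−1)^0·+1^2·+1^1 = +1.
(a,b)_23: α=1, u≡4; β=2, v≡20 (mod 23); (4|23)=+1, (20|23)=-1; sign (−1)^0·+1^2·-1^1 = -1.
(a,b)_5: α=-1, u≡1; β=-4, v≡1 (mod 5); (1|5)=+1, (1|5)=+1; sign (−1)^0·+1^-4·+1^-1 = +1.
(a,b)_17: α=1, u≡15; β=3, v≡9 (mod 17); (15|17)=+1, (9|17)=+1; sign (−1)^0·+1^3·+1^1 = +1.
(a,b)_37: α=1, u≡12; β=3, v≡4 (mod 37); (12|37)=+1, (4|37)=+1; sign (−1)^0·+1^3·+1^1 = +1.
(a,b)_3: α=5, u≡2; β=13, v≡1 (mod 3); (2|3)=-1, (1|3)=+1; sign (−1)^1·-1^13·+1^5 = +1.
(a,b)_2: α=-2, β=-6; u≡7, v≡5 (mod 8); ε(u)ε(v)=1·0, αω(v)=-2·1, βω(u)=-6·0; sum ≡ 0  ⇒  +1.
(a,b)_19: α=1, u≡12; β=2, v≡13 (mod 19); (12|19)=-1, (13|19)=-1; sign (−1)^0·-1^2·-1^1 = -1.
|Ram(-10880847705, 383061)| = 4, even; anisotropic at {7, 19, 23, 29}.

[7, 19, 23, 29]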